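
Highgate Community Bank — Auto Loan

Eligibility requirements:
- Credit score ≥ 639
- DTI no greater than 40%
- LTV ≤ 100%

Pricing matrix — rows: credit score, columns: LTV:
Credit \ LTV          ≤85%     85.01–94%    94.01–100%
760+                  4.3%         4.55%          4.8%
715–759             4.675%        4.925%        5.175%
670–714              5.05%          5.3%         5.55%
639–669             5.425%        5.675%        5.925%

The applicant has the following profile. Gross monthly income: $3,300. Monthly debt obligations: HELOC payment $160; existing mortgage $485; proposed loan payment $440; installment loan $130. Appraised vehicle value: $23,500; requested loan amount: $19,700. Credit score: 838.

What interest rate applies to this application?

Credit score 838 ≥ 639; Total monthly debts = (160 + 485 + 440 + 130) = 1,215. DTI: 1,215 ÷ 3,300 = 36.8%, within the 40% cap
LTV: 19,700 ÷ 23,500 = 83.8%, within 100% cap
Score 838 is in the 760+ band; LTV 83.8% is in the ≤85% band → 4.3%.

4.3%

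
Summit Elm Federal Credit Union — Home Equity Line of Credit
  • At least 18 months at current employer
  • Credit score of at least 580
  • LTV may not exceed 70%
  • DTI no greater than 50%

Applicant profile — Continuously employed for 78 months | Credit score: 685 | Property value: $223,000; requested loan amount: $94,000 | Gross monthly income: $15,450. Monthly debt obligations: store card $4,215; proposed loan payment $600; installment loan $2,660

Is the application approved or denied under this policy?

Approved

Employment 78 ≥ 18 months
Credit score 685 ≥ 580 (meets)
LTV = 94,000/223,000 = 42.2% ≤ 70%
Total monthly debts = (4,215 + 600 + 2,660) = 7,475. DTI = 7,475/15,450 = 48.4% ≤ 50%
All criteria satisfied.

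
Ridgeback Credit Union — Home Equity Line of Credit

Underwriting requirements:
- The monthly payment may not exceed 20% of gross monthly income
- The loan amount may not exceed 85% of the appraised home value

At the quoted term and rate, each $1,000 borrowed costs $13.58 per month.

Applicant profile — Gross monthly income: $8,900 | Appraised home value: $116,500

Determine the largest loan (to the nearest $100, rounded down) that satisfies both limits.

Payment cap: 20% × $8,900 = $1,780/month.
At $13.58 per $1,000, that supports 1,780/13.58 × 1,000 ≈ $131,075 → $131,000.
LTV cap: 85% × $116,500 = $99,025 → $99,000.
Binding constraint: loan-to-value.

$99,000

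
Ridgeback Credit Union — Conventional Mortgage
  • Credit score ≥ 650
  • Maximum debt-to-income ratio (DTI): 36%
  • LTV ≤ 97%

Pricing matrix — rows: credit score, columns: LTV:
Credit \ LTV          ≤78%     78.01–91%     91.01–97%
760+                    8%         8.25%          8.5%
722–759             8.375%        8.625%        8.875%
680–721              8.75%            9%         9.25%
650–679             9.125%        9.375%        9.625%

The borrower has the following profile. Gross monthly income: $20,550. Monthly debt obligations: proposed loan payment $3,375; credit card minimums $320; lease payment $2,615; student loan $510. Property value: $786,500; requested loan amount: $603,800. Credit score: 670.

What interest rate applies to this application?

9.125%

Credit score 670 ≥ 650; Total monthly debts = (3,375 + 320 + 2,615 + 510) = 6,820. DTI: 6,820 ÷ 20,550 = 33.2%, within the 36% cap
LTV = 603,800/786,500 = 76.8% ≤ 97%
Row: 670 falls in 650–679. Column: 76.8% falls in ≤78%. Rate = 9.125%.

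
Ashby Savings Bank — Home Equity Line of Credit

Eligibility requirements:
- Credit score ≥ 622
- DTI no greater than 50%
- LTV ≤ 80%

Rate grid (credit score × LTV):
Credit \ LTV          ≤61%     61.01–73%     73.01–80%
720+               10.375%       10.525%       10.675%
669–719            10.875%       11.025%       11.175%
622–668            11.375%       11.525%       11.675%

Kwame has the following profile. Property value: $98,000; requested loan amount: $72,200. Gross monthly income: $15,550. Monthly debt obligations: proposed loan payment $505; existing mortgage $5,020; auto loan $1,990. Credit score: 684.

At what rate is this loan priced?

11.175%

Credit score 684 ≥ 622; Total monthly debts = (505 + 5,020 + 1,990) = 7,515. DTI = 7,515/15,550 = 48.3% ≤ 50%
Loan-to-value = 72,200/98,000 = 73.7% — pass (80% max)
Row: 684 falls in 669–719. Column: 73.7% falls in 73.01–80%. Rate = 11.175%.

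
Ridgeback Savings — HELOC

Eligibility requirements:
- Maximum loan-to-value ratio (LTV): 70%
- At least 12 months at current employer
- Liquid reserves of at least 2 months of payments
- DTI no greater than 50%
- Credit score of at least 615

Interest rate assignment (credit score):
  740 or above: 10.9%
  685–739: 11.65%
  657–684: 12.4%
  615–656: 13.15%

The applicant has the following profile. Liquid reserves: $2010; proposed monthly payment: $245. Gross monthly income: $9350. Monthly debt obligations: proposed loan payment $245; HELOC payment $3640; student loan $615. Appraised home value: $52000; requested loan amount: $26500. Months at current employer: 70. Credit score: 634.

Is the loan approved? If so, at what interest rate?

Credit score 634 ≥ 615 (meets minimum)
Employment 70 ≥ 12 months
Total monthly debts = (245 + 3,640 + 615) = 4,500. DTI: 4,500 ÷ 9,350 = 48.1%, within the 50% cap
Liquid reserves cover 2,010/245 = 8.2 months — ≥ 2 required
Loan-to-value = 26,500/52,000 = 51% — pass (70% max)
All requirements met. Score 634 falls in the 615–656 tier → 13.15%.

Approved at 13.15%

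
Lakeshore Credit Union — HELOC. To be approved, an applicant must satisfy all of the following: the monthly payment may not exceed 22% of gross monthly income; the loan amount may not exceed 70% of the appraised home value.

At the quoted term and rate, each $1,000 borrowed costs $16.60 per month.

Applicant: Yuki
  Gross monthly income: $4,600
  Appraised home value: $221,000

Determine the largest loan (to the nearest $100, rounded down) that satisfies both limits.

$60,900

Payment cap: 22% × $4,600 = $1,012/month.
At $16.60 per $1,000, that supports 1,012/16.60 × 1,000 ≈ $60,963 → $60,900.
LTV cap: 70% × $221,000 = $154,700 → $154,700.
Binding constraint: payment-to-income.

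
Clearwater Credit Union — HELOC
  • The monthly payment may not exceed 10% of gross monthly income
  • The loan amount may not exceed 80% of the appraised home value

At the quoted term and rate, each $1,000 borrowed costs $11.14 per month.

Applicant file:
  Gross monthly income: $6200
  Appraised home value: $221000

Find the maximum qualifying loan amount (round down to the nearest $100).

$55,600

Payment cap: 10% × $6,200 = $620/month.
At $11.14 per $1,000, that supports 620/11.14 × 1,000 ≈ $55,655 → $55,600.
LTV cap: 80% × $221,000 = $176,800 → $176,800.
Binding constraint: payment-to-income.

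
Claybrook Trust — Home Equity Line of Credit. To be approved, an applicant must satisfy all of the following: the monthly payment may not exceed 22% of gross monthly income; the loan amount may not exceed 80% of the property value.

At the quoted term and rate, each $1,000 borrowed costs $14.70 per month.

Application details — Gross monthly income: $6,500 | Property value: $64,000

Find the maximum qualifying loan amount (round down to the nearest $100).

$51,200

Payment cap: 22% × $6,500 = $1,430/month.
At $14.70 per $1,000, that supports 1,430/14.70 × 1,000 ≈ $97,278 → $97,200.
LTV cap: 80% × $64,000 = $51,200 → $51,200.
Binding constraint: loan-to-value.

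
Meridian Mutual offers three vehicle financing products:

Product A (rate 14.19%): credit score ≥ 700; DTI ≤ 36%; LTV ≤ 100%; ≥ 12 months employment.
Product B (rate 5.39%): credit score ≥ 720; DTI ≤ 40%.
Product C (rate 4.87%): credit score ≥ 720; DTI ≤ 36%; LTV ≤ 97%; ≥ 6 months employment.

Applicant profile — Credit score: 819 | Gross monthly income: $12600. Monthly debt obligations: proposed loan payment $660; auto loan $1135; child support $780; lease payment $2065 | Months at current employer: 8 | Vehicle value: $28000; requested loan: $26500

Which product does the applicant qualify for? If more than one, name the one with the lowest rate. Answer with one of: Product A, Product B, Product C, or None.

Product B

Total debts = (660 + 1,135 + 780 + 2,065) = 4,640; DTI = 4,640/12,600 = 36.8%.
LTV = 26,500/28,000 = 94.6%.
Product A: score 819 ≥ 700; DTI 36.8% > 36%; LTV 94.6% ≤ 100%; employment 8 < 12 mo → does not qualify.
Product B: score 819 ≥ 720; DTI 36.8% ≤ 40% → qualifies.
Product C: score 819 ≥ 720; DTI 36.8% > 36%; LTV 94.6% ≤ 97%; employment 8 ≥ 6 mo → does not qualify.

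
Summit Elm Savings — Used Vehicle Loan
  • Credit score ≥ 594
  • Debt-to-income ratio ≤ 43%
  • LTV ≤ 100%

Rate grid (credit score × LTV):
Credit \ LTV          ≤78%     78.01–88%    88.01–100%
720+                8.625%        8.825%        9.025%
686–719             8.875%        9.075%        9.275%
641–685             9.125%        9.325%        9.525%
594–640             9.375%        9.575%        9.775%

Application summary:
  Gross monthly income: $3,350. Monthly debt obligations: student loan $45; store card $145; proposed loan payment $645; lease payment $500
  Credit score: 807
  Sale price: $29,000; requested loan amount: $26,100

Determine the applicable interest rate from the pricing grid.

9.025%

Credit score 807 ≥ 594; Total monthly debts = (45 + 145 + 645 + 500) = 1,335. Debt-to-income = 1,335/3,350 = 39.9% — meets 43% limit
LTV: 26,100 ÷ 29,000 = 90%, within 100% cap
Score 807 is in the 720+ band; LTV 90% is in the 88.01–100% band → 9.025%.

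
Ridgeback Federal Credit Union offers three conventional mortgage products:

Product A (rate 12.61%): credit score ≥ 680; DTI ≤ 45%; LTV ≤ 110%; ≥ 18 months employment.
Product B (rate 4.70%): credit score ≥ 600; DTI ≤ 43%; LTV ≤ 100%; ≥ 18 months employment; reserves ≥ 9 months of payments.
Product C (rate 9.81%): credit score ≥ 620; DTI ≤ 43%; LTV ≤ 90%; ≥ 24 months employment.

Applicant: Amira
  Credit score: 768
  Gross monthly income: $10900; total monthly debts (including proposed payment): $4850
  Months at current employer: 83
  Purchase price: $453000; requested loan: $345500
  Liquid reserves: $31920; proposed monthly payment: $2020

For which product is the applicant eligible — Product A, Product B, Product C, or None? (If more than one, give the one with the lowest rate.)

Product A

DTI = 4,850/10,900 = 44.5%.
LTV = 345,500/453,000 = 76.3%.
Reserves = 31,920/2,020 = 15.8 months.
Product A: score 768 ≥ 680; DTI 44.5% ≤ 45%; LTV 76.3% ≤ 110%; employment 83 ≥ 18 mo → qualifies.
Product B: score 768 ≥ 600; DTI 44.5% > 43%; LTV 76.3% ≤ 100%; employment 83 ≥ 18 mo; reserves 15.8 ≥ 9 mo → does not qualify.
Product C: score 768 ≥ 620; DTI 44.5% > 43%; LTV 76.3% ≤ 90%; employment 83 ≥ 24 mo → does not qualify.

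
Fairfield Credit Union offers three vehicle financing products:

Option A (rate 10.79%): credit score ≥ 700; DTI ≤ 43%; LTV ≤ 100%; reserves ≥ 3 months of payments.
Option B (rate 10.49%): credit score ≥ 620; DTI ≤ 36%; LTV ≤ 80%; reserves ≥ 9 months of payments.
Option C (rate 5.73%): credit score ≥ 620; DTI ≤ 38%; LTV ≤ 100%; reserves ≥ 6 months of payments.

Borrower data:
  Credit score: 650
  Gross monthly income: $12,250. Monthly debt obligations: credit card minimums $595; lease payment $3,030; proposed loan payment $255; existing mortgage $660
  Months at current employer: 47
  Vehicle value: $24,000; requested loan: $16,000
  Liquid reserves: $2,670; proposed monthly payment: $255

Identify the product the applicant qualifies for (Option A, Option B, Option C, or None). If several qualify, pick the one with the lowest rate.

Option C

Total debts = (595 + 3,030 + 255 + 660) = 4,540; DTI = 4,540/12,250 = 37.1%.
LTV = 16,000/24,000 = 66.7%.
Reserves = 2,670/255 = 10.5 months.
Option A: score 650 < 700; DTI 37.1% ≤ 43%; LTV 66.7% ≤ 100%; reserves 10.5 ≥ 3 mo → does not qualify.
Option B: score 650 ≥ 620; DTI 37.1% > 36%; LTV 66.7% ≤ 80%; reserves 10.5 ≥ 9 mo → does not qualify.
Option C: score 650 ≥ 620; DTI 37.1% ≤ 38%; LTV 66.7% ≤ 100%; reserves 10.5 ≥ 6 mo → qualifies.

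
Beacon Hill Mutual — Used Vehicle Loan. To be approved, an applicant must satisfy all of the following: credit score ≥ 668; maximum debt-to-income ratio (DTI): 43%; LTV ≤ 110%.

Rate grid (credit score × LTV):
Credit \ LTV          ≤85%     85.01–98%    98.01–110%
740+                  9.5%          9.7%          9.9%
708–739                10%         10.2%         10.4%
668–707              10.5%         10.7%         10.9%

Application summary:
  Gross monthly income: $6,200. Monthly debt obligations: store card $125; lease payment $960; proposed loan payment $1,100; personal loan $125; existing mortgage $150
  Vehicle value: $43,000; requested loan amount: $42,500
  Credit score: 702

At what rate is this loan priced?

10.9%

Credit score 702 ≥ 668; Total monthly debts = (125 + 960 + 1,100 + 125 + 150) = 2,460. DTI: 2,460 ÷ 6,200 = 39.7%, within the 43% cap
LTV: 42,500 ÷ 43,000 = 98.8%, within 110% cap
Score 702 is in the 668–707 band; LTV 98.8% is in the 98.01–110% band → 10.9%.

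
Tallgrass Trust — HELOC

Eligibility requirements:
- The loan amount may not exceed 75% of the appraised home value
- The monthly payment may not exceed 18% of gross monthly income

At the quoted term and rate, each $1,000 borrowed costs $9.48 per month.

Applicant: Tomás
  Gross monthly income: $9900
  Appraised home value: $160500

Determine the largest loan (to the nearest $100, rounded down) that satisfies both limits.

$120,300

Payment cap: 18% × $9,900 = $1,782/month.
At $9.48 per $1,000, that supports 1,782/9.48 × 1,000 ≈ $187,974 → $187,900.
LTV cap: 75% × $160,500 = $120,375 → $120,300.
Binding constraint: loan-to-value.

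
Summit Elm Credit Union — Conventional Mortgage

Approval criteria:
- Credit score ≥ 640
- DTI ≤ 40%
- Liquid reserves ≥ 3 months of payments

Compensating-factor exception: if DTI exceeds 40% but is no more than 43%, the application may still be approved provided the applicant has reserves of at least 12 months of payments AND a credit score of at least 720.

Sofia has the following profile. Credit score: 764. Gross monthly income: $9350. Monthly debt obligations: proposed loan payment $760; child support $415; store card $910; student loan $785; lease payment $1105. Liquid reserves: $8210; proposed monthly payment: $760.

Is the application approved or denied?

Denied

Credit score 764 ≥ 640 (meets base)
Total debts = (760 + 415 + 910 + 785 + 1,105) = 3,975. DTI: 3,975 ÷ 9,350 = 42.5%, over the 40% base limit.
Reserves = 8,210/760 = 10.8 months ≥ 3
42.5% falls in the override range (40%–43%), so the compensating-factor test applies.
Override check — reserves: 10.8 mo (short of 12); score: 764 (ok).
Override conditions not both satisfied; exception does not apply.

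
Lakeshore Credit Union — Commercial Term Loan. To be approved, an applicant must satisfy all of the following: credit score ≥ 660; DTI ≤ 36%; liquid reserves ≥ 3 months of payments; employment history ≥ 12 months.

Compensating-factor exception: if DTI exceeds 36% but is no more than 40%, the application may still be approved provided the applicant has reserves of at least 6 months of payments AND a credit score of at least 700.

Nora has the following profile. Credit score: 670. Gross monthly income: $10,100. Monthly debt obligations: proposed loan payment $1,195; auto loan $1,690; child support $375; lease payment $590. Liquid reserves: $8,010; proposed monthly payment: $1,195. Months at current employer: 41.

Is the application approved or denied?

Credit score 670 ≥ 660 (meets base)
Total debts = (1,195 + 1,690 + 375 + 590) = 3,850. DTI = 3,850/10,100 = 38.1% > 36% — standard DTI limit exceeded.
Reserves = 8,010/1,195 = 6.7 months ≥ 3
Employment 41 ≥ 12 months
DTI 38.1% is within the 36%–40% exception band; checking compensating factors.
Override check — reserves: 6.7 mo (ok); score: 670 (below 700).
Override conditions not both satisfied; exception does not apply.

Denied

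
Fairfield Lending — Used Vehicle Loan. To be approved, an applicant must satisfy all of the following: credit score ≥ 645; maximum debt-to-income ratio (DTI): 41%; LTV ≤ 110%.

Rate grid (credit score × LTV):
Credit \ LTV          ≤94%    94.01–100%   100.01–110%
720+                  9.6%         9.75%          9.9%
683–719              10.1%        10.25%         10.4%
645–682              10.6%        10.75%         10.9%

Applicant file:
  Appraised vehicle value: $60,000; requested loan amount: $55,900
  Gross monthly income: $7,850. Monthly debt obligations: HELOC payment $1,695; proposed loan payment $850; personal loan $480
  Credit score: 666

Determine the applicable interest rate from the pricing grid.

Credit score 666 ≥ 645; Total monthly debts = (1,695 + 850 + 480) = 3,025. Debt-to-income = 3,025/7,850 = 38.5% — meets 41% limit
Loan-to-value = 55,900/60,000 = 93.2% — pass (110% max)
Row: 666 falls in 645–682. Column: 93.2% falls in ≤94%. Rate = 10.6%.

10.6%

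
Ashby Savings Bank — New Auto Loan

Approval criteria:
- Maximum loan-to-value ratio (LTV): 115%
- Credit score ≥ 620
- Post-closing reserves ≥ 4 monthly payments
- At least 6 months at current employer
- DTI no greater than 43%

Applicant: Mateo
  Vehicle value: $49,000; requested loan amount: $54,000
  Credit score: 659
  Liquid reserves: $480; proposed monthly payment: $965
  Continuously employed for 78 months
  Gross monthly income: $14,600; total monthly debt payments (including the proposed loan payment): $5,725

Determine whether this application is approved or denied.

Denied

LTV: 54,000 ÷ 49,000 = 110.2%, within 115% cap
Credit score 659 ≥ 620 (meets)
Reserves: 480 ÷ 965 = 0.5 months (below 4-month minimum)
Employment 78 ≥ 6 months
Debt-to-income = 5,725/14,600 = 39.2% — meets 43% limit
Fails on reserves.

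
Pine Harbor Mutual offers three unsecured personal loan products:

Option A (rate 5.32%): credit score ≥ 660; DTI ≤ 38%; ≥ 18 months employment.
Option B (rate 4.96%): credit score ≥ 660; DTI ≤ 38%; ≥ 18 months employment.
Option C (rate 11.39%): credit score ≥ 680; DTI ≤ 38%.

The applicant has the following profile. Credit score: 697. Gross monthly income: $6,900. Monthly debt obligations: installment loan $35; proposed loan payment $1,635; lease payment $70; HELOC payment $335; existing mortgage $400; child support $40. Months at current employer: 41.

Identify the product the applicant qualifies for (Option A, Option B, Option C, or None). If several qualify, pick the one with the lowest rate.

Total debts = (35 + 1,635 + 70 + 335 + 400 + 40) = 2,515; DTI = 2,515/6,900 = 36.4%.
Option A: score 697 ≥ 660; DTI 36.4% ≤ 38%; employment 41 ≥ 18 mo → qualifies.
Option B: score 697 ≥ 660; DTI 36.4% ≤ 38%; employment 41 ≥ 18 mo → qualifies.
Option C: score 697 ≥ 680; DTI 36.4% ≤ 38% → qualifies.
Qualifying: Option A, Option B, Option C. Lowest rate is 4.96% → Option B.

Option B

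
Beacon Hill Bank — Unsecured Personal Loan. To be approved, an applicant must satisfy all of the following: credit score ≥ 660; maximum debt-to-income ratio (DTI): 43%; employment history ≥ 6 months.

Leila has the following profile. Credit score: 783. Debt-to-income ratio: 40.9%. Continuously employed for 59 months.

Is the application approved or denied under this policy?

Credit score 783 ≥ 660 (meets)
Debt-to-income 40.9% vs 43% cap — pass
Employment 59 ≥ 6 months
All criteria satisfied.

Approved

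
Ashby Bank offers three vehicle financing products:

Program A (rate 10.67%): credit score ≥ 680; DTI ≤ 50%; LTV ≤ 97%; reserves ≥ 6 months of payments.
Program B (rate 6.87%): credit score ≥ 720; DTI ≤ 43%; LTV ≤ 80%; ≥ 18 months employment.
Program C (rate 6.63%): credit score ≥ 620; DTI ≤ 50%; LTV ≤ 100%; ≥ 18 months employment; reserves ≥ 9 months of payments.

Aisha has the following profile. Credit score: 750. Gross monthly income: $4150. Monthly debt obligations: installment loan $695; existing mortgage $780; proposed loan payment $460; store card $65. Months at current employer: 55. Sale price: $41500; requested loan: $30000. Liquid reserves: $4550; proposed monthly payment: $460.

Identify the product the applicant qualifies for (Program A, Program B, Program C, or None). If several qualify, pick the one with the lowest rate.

Program C

Total debts = (695 + 780 + 460 + 65) = 2,000; DTI = 2,000/4,150 = 48.2%.
LTV = 30,000/41,500 = 72.3%.
Reserves = 4,550/460 = 9.9 months.
Program A: score 750 ≥ 680; DTI 48.2% ≤ 50%; LTV 72.3% ≤ 97%; reserves 9.9 ≥ 6 mo → qualifies.
Program B: score 750 ≥ 720; DTI 48.2% > 43%; LTV 72.3% ≤ 80%; employment 55 ≥ 18 mo → does not qualify.
Program C: score 750 ≥ 620; DTI 48.2% ≤ 50%; LTV 72.3% ≤ 100%; employment 55 ≥ 18 mo; reserves 9.9 ≥ 9 mo → qualifies.
Qualifying: Program A, Program C. Lowest rate is 6.63% → Program C.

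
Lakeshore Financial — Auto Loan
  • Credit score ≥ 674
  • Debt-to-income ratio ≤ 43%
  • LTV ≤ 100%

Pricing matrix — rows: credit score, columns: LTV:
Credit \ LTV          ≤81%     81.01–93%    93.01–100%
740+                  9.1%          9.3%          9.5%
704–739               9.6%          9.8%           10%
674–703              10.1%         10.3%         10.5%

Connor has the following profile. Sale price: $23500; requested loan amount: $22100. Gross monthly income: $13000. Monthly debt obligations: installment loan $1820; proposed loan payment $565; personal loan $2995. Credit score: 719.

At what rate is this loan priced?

10%

Credit score 719 ≥ 674; Total monthly debts = (1,820 + 565 + 2,995) = 5,380. DTI = 5,380/13,000 = 41.4% ≤ 43%
Loan-to-value = 22,100/23,500 = 94% — pass (100% max)
Credit 719 → row 704–739; LTV 94% → column 93.01–100%. Grid cell → 10%.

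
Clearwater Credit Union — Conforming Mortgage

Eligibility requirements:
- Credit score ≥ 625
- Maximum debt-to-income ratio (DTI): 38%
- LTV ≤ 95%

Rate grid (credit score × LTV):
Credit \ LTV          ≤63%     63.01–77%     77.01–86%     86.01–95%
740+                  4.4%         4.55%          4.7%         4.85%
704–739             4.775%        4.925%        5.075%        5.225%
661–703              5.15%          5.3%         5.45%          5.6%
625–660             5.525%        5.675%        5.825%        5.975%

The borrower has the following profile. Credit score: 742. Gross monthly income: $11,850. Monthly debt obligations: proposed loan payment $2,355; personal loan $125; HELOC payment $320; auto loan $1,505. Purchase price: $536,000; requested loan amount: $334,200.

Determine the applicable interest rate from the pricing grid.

Credit score 742 ≥ 625; Total monthly debts = (2,355 + 125 + 320 + 1,505) = 4,305. DTI = 4,305/11,850 = 36.3% ≤ 38%
LTV = 334,200/536,000 = 62.4% ≤ 95%
Credit 742 → row 740+; LTV 62.4% → column ≤63%. Grid cell → 4.4%.

4.4%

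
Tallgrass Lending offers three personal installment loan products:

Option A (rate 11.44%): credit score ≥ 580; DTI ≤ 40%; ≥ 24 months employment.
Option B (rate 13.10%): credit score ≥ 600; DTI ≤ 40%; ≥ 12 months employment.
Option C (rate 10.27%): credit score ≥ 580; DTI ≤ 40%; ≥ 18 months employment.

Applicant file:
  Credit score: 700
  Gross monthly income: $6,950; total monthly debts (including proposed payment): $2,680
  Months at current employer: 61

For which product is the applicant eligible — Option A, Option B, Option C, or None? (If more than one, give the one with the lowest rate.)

DTI = 2,680/6,950 = 38.6%.
Option A: score 700 ≥ 580; DTI 38.6% ≤ 40%; employment 61 ≥ 24 mo → qualifies.
Option B: score 700 ≥ 600; DTI 38.6% ≤ 40%; employment 61 ≥ 12 mo → qualifies.
Option C: score 700 ≥ 580; DTI 38.6% ≤ 40%; employment 61 ≥ 18 mo → qualifies.
Qualifying: Option A, Option B, Option C. Lowest rate is 10.27% → Option C.

Option C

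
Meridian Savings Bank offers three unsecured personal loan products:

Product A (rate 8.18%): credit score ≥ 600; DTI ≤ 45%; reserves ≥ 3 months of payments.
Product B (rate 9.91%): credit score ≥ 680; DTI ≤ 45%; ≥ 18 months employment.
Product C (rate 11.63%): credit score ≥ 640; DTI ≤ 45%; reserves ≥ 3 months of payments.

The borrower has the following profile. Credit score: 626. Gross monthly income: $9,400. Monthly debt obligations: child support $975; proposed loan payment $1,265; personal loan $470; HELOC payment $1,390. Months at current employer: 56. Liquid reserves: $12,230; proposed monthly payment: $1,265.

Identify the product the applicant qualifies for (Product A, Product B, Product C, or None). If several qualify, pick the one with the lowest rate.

Product A

Total debts = (975 + 1,265 + 470 + 1,390) = 4,100; DTI = 4,100/9,400 = 43.6%.
Reserves = 12,230/1,265 = 9.7 months.
Product A: score 626 ≥ 600; DTI 43.6% ≤ 45%; reserves 9.7 ≥ 3 mo → qualifies.
Product B: score 626 < 680; DTI 43.6% ≤ 45%; employment 56 ≥ 18 mo → does not qualify.
Product C: score 626 < 640; DTI 43.6% ≤ 45%; reserves 9.7 ≥ 3 mo → does not qualify.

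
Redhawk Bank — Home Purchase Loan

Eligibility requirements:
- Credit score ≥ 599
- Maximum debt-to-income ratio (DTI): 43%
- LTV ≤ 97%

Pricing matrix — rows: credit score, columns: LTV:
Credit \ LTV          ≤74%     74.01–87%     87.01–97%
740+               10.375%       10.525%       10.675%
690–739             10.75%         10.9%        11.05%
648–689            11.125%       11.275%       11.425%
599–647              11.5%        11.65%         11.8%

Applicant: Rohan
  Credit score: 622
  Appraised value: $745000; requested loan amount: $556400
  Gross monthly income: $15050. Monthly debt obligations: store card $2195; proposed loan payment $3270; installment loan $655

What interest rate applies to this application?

11.65%

Credit score 622 ≥ 599; Total monthly debts = (2,195 + 3,270 + 655) = 6,120. DTI: 6,120 ÷ 15,050 = 40.7%, within the 43% cap
Loan-to-value = 556,400/745,000 = 74.7% — pass (97% max)
Score 622 is in the 599–647 band; LTV 74.7% is in the 74.01–87% band → 11.65%.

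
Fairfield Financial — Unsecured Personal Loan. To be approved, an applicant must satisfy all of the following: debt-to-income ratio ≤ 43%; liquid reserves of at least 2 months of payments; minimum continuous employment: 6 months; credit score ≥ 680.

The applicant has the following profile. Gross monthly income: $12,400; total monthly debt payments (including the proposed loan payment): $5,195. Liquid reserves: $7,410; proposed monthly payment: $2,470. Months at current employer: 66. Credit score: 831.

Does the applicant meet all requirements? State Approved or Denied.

DTI = 5,195/12,400 = 41.9% ≤ 43%
Reserves: 7,410 ÷ 2,470 = 3.0 months (meets 2-month minimum)
Employment 66 ≥ 6 months
Credit score 831 ≥ 680 (meets)
All criteria satisfied.

Approved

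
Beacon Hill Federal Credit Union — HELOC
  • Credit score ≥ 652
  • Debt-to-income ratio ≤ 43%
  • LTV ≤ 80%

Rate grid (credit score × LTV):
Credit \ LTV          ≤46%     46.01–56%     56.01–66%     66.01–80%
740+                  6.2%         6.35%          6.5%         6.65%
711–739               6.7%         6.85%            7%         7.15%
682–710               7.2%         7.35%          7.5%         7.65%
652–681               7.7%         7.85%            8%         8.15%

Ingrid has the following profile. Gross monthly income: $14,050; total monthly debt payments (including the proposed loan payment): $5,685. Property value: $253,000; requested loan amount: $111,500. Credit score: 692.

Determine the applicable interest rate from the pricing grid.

Credit score 692 ≥ 652; DTI: 5,685 ÷ 14,050 = 40.5%, within the 43% cap
Loan-to-value = 111,500/253,000 = 44.1% — pass (80% max)
Row: 692 falls in 682–710. Column: 44.1% falls in ≤46%. Rate = 7.2%.

7.2%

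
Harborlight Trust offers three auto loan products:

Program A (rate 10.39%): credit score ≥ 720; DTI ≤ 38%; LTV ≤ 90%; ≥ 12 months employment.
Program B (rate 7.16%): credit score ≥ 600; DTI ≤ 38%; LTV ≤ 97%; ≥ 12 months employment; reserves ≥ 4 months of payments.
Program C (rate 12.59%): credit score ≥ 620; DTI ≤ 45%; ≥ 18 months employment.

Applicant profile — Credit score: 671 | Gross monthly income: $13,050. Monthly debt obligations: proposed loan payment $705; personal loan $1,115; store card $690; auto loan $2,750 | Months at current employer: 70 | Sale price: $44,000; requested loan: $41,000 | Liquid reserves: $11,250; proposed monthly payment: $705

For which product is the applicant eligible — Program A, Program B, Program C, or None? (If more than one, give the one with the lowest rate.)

Program C

Total debts = (705 + 1,115 + 690 + 2,750) = 5,260; DTI = 5,260/13,050 = 40.3%.
LTV = 41,000/44,000 = 93.2%.
Reserves = 11,250/705 = 16.0 months.
Program A: score 671 < 720; DTI 40.3% > 38%; LTV 93.2% > 90%; employment 70 ≥ 12 mo → does not qualify.
Program B: score 671 ≥ 600; DTI 40.3% > 38%; LTV 93.2% ≤ 97%; employment 70 ≥ 12 mo; reserves 16.0 ≥ 4 mo → does not qualify.
Program C: score 671 ≥ 620; DTI 40.3% ≤ 45%; employment 70 ≥ 18 mo → qualifies.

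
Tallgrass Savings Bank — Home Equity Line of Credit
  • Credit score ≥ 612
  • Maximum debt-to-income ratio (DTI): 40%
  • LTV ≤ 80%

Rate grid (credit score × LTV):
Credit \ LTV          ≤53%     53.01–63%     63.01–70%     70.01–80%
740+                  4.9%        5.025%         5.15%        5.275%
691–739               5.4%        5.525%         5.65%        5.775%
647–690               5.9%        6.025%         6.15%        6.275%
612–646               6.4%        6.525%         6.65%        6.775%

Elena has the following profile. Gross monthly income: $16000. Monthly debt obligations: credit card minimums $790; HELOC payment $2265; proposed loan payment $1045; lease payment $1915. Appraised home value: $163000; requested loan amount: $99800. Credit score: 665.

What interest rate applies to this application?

Credit score 665 ≥ 612; Total monthly debts = (790 + 2,265 + 1,045 + 1,915) = 6,015. DTI: 6,015 ÷ 16,000 = 37.6%, within the 40% cap
Loan-to-value = 99,800/163,000 = 61.2% — pass (80% max)
Score 665 is in the 647–690 band; LTV 61.2% is in the 53.01–63% band → 6.025%.

6.025%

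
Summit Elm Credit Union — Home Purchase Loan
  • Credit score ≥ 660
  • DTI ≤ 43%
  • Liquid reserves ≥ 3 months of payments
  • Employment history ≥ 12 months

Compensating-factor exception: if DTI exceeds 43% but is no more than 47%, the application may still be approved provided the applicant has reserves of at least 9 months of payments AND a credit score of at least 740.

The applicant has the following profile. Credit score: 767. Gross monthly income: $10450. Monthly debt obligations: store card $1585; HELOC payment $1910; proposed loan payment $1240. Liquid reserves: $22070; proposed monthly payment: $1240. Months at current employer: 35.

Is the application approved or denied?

Credit score 767 ≥ 660 (meets base)
Total debts = (1,585 + 1,910 + 1,240) = 4,735. DTI: 4,735 ÷ 10,450 = 45.3%, over the 43% base limit.
Liquid reserves cover 22,070/1,240 = 17.8 months — ≥ 3 required
Employment 35 ≥ 12 months
45.3% falls in the override range (43%–47%), so the compensating-factor test applies.
Override check — reserves: 17.8 mo (ok); score: 767 (ok).
Both compensating conditions met → exception applies.

Approved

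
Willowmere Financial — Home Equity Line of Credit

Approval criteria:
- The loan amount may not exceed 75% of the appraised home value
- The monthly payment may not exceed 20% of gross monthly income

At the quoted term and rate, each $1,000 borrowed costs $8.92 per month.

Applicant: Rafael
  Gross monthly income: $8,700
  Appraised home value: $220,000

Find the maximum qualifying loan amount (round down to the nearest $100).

Payment cap: 20% × $8,700 = $1,740/month.
At $8.92 per $1,000, that supports 1,740/8.92 × 1,000 ≈ $195,067 → $195,000.
LTV cap: 75% × $220,000 = $165,000 → $165,000.
Binding constraint: loan-to-value.

$165,000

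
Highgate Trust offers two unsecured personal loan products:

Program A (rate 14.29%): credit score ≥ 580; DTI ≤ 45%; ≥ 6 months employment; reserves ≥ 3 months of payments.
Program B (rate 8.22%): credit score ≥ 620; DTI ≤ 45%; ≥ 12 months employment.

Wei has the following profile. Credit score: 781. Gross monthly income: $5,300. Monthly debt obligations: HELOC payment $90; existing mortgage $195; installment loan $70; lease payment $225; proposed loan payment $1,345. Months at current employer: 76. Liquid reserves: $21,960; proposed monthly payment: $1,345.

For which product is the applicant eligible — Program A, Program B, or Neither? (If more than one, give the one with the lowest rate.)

Program B

Total debts = (90 + 195 + 70 + 225 + 1,345) = 1,925; DTI = 1,925/5,300 = 36.3%.
Reserves = 21,960/1,345 = 16.3 months.
Program A: score 781 ≥ 580; DTI 36.3% ≤ 45%; employment 76 ≥ 6 mo; reserves 16.3 ≥ 3 mo → qualifies.
Program B: score 781 ≥ 620; DTI 36.3% ≤ 45%; employment 76 ≥ 12 mo → qualifies.
Qualifying: Program A, Program B. Lowest rate is 8.22% → Program B.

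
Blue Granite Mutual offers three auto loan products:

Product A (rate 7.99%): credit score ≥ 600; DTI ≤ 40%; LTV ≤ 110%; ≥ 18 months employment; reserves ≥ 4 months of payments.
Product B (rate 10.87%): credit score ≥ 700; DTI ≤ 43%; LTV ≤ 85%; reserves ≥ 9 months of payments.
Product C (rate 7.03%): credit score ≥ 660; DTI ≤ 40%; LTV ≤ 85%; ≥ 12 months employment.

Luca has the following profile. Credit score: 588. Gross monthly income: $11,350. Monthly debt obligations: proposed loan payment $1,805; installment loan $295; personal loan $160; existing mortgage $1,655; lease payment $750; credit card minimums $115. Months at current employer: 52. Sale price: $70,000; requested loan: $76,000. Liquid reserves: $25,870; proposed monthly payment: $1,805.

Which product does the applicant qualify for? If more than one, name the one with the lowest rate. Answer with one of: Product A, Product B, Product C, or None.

None

Total debts = (1,805 + 295 + 160 + 1,655 + 750 + 115) = 4,780; DTI = 4,780/11,350 = 42.1%.
LTV = 76,000/70,000 = 108.6%.
Reserves = 25,870/1,805 = 14.3 months.
Product A: score 588 < 600; DTI 42.1% > 40%; LTV 108.6% ≤ 110%; employment 52 ≥ 18 mo; reserves 14.3 ≥ 4 mo → does not qualify.
Product B: score 588 < 700; DTI 42.1% ≤ 43%; LTV 108.6% > 85%; reserves 14.3 ≥ 9 mo → does not qualify.
Product C: score 588 < 660; DTI 42.1% > 40%; LTV 108.6% > 85%; employment 52 ≥ 12 mo → does not qualify.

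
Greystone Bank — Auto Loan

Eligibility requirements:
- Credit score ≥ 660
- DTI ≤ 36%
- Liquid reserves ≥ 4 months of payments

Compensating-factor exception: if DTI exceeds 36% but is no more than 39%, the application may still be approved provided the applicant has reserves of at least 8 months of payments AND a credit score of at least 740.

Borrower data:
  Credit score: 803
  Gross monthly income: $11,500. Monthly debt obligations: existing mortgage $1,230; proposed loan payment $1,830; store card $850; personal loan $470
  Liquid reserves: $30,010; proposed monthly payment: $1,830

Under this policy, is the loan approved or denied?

Credit score 803 ≥ 660 (meets base)
Total debts = (1,230 + 1,830 + 850 + 470) = 4,380. DTI = 4,380/11,500 = 38.1% > 36% — standard DTI limit exceeded.
Reserves: 30,010 ÷ 1,830 = 16.4 months (meets 4-month minimum)
38.1% falls in the override range (36%–39%), so the compensating-factor test applies.
Reserves 16.4 ≥ 8 months; credit score 803 ≥ 740.
Both compensating conditions met → exception applies.

Approved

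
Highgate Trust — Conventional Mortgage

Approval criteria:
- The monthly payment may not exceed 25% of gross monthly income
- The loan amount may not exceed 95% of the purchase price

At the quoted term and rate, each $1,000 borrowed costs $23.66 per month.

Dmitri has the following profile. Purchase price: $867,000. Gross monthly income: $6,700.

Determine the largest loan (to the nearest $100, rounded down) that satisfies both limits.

$70,700

Payment cap: 25% × $6,700 = $1,675/month.
At $23.66 per $1,000, that supports 1,675/23.66 × 1,000 ≈ $70,794 → $70,700.
LTV cap: 95% × $867,000 = $823,650 → $823,600.
Binding constraint: payment-to-income.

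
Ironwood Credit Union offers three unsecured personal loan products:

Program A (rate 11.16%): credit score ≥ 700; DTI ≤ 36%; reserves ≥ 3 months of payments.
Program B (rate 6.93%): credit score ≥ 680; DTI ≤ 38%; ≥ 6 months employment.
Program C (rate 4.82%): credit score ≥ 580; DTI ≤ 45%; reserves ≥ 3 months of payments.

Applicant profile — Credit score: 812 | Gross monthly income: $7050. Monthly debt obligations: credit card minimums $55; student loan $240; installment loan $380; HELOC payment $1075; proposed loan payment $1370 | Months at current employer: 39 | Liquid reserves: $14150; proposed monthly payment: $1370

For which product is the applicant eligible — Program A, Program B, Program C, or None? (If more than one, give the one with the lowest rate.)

Total debts = (55 + 240 + 380 + 1,075 + 1,370) = 3,120; DTI = 3,120/7,050 = 44.3%.
Reserves = 14,150/1,370 = 10.3 months.
Program A: score 812 ≥ 700; DTI 44.3% > 36%; reserves 10.3 ≥ 3 mo → does not qualify.
Program B: score 812 ≥ 680; DTI 44.3% > 38%; employment 39 ≥ 6 mo → does not qualify.
Program C: score 812 ≥ 580; DTI 44.3% ≤ 45%; reserves 10.3 ≥ 3 mo → qualifies.

Program C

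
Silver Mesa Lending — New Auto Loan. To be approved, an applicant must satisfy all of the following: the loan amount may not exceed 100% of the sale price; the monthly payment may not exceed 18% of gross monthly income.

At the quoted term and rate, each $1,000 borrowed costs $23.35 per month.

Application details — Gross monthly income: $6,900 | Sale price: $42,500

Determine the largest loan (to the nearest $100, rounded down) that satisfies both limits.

$42,500

Payment cap: 18% × $6,900 = $1,242/month.
At $23.35 per $1,000, that supports 1,242/23.35 × 1,000 ≈ $53,190 → $53,100.
LTV cap: 100% × $42,500 = $42,500 → $42,500.
Binding constraint: loan-to-value.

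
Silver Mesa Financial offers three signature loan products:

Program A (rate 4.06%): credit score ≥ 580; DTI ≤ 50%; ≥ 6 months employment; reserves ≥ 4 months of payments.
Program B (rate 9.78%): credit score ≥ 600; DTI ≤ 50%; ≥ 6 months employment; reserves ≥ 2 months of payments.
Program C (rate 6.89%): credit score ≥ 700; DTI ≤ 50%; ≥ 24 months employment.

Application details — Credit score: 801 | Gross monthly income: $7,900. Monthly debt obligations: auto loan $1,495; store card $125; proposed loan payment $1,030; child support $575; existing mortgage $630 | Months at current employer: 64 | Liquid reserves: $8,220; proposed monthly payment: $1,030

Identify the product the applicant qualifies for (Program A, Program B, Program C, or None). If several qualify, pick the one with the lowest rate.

Program A

Total debts = (1,495 + 125 + 1,030 + 575 + 630) = 3,855; DTI = 3,855/7,900 = 48.8%.
Reserves = 8,220/1,030 = 8.0 months.
Program A: score 801 ≥ 580; DTI 48.8% ≤ 50%; employment 64 ≥ 6 mo; reserves 8.0 ≥ 4 mo → qualifies.
Program B: score 801 ≥ 600; DTI 48.8% ≤ 50%; employment 64 ≥ 6 mo; reserves 8.0 ≥ 2 mo → qualifies.
Program C: score 801 ≥ 700; DTI 48.8% ≤ 50%; employment 64 ≥ 24 mo → qualifies.
Qualifying: Program A, Program B, Program C. Lowest rate is 4.06% → Program A.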